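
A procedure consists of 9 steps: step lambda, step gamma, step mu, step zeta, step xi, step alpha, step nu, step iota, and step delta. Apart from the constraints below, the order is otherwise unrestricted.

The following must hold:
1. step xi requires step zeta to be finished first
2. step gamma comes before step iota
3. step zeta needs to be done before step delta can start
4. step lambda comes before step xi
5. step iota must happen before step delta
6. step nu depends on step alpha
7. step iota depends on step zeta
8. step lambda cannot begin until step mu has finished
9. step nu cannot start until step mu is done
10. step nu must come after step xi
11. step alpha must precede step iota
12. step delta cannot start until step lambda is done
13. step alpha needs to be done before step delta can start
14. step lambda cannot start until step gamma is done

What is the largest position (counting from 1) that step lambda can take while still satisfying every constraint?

6

Following every chain forward from step lambda, the steps that must come later are step xi, step nu, step delta — 3 of them.
With 3 mandatory successors out of 9 steps total, the latest slot for step lambda is 9−3 = 6, and it's reachable by doing all non-successors before step lambda.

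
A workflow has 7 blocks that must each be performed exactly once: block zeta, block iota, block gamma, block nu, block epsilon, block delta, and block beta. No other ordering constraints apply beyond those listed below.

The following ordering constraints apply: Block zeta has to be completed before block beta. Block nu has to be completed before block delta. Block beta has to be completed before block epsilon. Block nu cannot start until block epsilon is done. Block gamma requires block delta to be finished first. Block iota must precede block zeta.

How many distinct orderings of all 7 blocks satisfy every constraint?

Block iota is the only block with nothing required before it, so every ordering starts there.
Every block is then forced in turn, so only 1 complete ordering is consistent with the constraints.

1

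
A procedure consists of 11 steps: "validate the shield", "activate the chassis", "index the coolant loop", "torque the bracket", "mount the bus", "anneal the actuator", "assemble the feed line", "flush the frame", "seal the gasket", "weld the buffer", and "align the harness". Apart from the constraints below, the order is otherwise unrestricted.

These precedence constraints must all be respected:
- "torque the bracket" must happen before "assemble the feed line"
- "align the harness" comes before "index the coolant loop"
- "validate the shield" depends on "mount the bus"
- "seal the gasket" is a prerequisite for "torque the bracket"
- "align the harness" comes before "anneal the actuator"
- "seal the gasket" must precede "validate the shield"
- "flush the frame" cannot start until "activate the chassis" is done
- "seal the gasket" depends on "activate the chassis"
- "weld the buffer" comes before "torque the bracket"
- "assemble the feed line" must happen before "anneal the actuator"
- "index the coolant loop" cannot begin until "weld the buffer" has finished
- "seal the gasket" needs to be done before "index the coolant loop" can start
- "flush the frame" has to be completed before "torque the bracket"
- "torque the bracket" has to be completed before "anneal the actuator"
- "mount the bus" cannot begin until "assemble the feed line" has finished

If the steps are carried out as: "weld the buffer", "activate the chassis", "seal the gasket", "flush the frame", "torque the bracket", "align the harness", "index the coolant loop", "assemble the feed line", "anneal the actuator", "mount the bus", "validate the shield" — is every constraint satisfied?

Every stated constraint is respected: "seal the gasket" sits at position 3, ahead of "validate the shield" at position 11, and each of the other listed pairs likewise has the predecessor earlier in the sequence.

Yes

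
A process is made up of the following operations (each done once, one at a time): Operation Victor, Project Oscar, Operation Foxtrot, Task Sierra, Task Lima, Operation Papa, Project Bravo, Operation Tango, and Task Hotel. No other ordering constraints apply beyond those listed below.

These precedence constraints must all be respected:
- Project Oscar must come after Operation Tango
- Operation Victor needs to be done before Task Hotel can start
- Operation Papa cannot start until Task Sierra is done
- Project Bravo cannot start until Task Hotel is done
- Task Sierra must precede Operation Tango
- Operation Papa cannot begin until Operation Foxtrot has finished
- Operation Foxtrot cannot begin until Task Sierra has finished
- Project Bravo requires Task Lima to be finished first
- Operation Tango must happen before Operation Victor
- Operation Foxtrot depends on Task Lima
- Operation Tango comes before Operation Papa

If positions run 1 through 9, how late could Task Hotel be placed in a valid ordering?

8

The only operation forced after Task Hotel (directly or by a chain) is Project Bravo.
With 1 mandatory successor out of 9 operations total, the latest slot for Task Hotel is 9−1 = 8, and it's reachable by doing all non-successors before Task Hotel.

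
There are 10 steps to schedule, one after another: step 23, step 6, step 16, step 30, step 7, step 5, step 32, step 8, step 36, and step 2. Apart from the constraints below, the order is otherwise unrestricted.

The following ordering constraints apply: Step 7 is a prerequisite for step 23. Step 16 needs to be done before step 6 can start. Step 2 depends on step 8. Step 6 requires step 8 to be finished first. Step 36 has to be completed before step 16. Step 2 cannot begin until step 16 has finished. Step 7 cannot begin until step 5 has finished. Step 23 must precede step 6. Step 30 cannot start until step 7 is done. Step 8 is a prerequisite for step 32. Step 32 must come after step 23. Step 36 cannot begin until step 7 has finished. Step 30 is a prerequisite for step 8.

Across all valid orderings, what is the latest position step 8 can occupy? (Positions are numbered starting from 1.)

7

Following every chain forward from step 8, the steps that must come later are step 6, step 32, step 2 — 3 of them.
With 3 mandatory successors out of 10 steps total, the latest slot for step 8 is 10−3 = 7, and it's reachable by doing all non-successors before step 8.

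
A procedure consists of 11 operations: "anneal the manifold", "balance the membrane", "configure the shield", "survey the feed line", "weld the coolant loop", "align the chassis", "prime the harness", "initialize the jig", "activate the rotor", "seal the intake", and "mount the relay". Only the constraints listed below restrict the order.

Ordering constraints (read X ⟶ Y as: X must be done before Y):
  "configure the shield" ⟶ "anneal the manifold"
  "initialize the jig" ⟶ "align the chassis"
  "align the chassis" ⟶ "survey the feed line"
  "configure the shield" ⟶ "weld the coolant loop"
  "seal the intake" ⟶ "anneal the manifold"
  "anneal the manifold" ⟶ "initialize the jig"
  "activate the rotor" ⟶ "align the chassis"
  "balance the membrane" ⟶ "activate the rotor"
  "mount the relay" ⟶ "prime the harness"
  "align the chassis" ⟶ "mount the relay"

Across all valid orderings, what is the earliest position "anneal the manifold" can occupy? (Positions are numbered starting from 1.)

3

The operations that are forced before "anneal the manifold", directly or transitively, are "configure the shield", "seal the intake". That's 2 operations.
So at minimum 2 operations come before "anneal the manifold", putting "anneal the manifold" no earlier than position 3. That position is achievable by scheduling exactly those predecessors first.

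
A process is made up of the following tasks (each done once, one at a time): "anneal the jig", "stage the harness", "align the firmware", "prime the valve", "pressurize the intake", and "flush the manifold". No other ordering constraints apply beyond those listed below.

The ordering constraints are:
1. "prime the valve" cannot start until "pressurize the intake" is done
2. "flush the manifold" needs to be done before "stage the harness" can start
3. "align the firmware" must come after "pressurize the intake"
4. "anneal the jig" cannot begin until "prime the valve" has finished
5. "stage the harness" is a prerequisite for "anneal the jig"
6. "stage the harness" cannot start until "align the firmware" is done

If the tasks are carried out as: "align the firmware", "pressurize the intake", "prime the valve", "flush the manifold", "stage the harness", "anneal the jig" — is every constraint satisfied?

No

In the proposed order, "align the firmware" appears before "pressurize the intake".
That contradicts the constraint that "pressurize the intake" must precede "align the firmware".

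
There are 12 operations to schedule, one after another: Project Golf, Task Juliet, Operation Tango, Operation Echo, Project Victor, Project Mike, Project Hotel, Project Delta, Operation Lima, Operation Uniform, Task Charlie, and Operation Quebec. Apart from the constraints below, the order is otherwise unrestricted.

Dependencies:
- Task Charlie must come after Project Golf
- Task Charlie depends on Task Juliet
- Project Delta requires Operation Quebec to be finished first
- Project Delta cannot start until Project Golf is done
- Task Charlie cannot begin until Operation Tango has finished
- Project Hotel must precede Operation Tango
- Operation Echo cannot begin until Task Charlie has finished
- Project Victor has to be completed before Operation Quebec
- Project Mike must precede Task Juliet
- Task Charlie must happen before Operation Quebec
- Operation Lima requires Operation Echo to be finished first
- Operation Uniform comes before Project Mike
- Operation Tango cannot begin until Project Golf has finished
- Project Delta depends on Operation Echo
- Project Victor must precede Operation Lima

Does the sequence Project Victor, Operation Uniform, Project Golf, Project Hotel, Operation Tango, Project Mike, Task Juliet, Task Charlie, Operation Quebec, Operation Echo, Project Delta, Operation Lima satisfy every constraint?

Checking each listed constraint against this order: for instance, Project Victor is in position 1 and Operation Lima in position 12, so that constraint holds — and the remaining constraints check out the same way.

Yes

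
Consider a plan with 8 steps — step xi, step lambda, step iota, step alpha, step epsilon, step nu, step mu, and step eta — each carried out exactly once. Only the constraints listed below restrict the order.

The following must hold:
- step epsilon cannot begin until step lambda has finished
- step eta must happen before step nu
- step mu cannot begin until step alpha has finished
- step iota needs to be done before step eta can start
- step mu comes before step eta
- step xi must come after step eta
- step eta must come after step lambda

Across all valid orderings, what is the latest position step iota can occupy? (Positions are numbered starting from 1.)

5

The steps that are forced after step iota, directly or by a chain of constraints, are step xi, step nu, step eta. That's 3 steps.
So at least 3 steps follow step iota, putting step iota no later than position 5. That position is achievable by scheduling everything else first.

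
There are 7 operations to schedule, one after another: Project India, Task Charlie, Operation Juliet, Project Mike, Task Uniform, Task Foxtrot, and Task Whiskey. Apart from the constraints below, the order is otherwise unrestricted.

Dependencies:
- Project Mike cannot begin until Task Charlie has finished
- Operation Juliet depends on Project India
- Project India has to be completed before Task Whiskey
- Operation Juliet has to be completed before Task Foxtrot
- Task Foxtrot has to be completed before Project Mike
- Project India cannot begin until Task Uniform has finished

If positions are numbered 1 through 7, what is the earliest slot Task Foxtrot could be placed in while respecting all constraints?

Working backwards through the constraints from Task Foxtrot, its full set of required predecessors is Project India, Operation Juliet, Task Uniform — 3 of them.
So at minimum 3 operations come before Task Foxtrot, putting Task Foxtrot no earlier than position 4. That position is achievable by scheduling exactly those predecessors first.

4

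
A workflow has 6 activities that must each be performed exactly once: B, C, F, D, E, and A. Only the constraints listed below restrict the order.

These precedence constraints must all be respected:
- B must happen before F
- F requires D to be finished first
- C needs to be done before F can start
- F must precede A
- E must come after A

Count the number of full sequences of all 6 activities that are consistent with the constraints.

6

3 activities have no prerequisites (B, C, D), so any of them could come first.
Enumerating by repeatedly choosing an available activity (one whose prerequisites are all placed) gives 6 distinct complete orderings.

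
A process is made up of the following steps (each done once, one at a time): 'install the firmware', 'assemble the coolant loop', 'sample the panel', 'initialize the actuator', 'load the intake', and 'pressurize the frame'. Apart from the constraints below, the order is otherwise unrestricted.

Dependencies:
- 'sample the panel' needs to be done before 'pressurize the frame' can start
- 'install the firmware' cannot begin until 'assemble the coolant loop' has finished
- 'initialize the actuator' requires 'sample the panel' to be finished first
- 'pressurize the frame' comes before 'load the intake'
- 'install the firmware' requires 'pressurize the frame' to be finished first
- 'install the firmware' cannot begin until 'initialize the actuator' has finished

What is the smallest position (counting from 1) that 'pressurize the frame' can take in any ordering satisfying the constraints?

The only step forced before 'pressurize the frame' (directly or transitively) is 'sample the panel'.
With 1 mandatory predecessor, the earliest 'pressurize the frame' can sit is position 1+1 = 2, and placing just that one first achieves it.

2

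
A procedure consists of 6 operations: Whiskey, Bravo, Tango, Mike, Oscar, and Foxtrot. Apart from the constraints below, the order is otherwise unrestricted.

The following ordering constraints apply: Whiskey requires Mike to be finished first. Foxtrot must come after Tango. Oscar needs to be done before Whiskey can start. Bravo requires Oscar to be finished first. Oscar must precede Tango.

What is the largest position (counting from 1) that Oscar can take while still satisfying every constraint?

2

The operations that are forced after Oscar, directly or by a chain of constraints, are Whiskey, Bravo, Tango, Foxtrot. That's 4 operations.
So at least 4 operations follow Oscar, putting Oscar no later than position 2. That position is achievable by scheduling everything else first.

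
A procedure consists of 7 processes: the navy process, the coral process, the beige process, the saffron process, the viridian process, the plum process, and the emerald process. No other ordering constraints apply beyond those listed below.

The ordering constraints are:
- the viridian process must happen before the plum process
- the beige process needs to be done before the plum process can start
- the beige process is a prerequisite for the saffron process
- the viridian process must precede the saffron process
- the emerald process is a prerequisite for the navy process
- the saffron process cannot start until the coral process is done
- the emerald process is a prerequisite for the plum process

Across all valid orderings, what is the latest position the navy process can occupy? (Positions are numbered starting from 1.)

Nothing depends on the navy process, so it can be the final process, position 7.

7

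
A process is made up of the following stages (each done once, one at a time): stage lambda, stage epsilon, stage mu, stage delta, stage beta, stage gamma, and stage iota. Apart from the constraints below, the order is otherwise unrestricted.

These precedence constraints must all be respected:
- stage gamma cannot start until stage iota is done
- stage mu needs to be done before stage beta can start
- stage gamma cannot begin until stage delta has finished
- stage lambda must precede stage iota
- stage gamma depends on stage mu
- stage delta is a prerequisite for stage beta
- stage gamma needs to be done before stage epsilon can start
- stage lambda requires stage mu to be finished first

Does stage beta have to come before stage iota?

No

No chain of constraints connects stage beta to stage iota in either direction.
There exist valid orderings with stage iota before stage beta, so stage beta is not required to come first.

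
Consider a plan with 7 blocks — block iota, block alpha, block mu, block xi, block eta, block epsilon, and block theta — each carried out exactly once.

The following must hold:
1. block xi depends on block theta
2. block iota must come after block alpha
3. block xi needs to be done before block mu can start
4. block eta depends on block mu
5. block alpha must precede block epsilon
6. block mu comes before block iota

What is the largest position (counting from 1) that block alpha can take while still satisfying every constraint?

5

Following every chain forward from block alpha, the blocks that must come later are block iota, block epsilon — 2 of them.
With 2 mandatory successors out of 7 blocks total, the latest slot for block alpha is 7−2 = 5, and it's reachable by doing all non-successors before block alpha.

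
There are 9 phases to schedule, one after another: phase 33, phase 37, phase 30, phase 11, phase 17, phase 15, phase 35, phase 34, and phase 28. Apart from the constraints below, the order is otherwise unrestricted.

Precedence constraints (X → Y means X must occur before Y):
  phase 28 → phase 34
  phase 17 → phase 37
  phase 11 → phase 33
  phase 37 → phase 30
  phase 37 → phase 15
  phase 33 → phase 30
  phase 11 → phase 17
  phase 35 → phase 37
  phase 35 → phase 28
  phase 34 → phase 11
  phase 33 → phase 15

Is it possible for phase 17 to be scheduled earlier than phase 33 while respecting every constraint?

Yes

No chain of constraints runs from phase 33 to phase 17, so phase 33 is not required to come first.
So a valid ordering placing phase 17 earlier than phase 33 exists.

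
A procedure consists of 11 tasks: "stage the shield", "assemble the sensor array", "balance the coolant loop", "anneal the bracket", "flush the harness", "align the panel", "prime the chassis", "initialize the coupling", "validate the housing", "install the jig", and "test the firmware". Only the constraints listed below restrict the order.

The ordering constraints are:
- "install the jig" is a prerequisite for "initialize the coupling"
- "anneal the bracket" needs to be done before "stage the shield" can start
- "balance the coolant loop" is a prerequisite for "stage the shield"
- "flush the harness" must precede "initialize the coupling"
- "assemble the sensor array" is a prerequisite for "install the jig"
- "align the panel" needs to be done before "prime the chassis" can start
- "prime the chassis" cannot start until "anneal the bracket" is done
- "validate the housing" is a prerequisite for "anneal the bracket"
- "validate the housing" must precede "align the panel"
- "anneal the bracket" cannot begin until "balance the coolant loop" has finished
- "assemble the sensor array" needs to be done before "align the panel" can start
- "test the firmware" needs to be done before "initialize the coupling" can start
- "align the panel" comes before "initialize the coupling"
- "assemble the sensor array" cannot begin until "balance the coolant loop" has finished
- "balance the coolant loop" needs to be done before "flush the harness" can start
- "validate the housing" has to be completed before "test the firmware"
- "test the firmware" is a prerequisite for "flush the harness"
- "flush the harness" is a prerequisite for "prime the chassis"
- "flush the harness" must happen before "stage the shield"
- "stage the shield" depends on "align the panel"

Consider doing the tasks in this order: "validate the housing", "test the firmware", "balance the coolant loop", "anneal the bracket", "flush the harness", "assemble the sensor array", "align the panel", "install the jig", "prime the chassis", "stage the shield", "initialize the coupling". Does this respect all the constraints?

Every stated constraint is respected: "test the firmware" sits at position 2, ahead of "initialize the coupling" at position 11, and each of the other listed pairs likewise has the predecessor earlier in the sequence.

Yes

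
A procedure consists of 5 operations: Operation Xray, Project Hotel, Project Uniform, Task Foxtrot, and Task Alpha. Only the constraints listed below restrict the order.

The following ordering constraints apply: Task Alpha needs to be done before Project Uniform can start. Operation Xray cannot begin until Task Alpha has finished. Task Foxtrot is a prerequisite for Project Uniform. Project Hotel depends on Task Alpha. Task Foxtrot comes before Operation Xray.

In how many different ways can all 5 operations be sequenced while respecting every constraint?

14

2 operations have no prerequisites (Task Foxtrot, Task Alpha), so any of them could come first.
Enumerating by repeatedly choosing an available operation (one whose prerequisites are all placed) gives 14 distinct complete orderings.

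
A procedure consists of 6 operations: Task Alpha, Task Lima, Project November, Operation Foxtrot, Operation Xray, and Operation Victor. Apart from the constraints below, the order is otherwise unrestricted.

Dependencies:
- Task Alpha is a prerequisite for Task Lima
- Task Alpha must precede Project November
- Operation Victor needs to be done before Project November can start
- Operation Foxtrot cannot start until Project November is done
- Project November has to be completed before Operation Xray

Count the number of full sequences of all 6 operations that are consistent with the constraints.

18

2 operations have no prerequisites (Task Alpha, Operation Victor), so any of them could come first.
Counting all ways to extend the partial order to a total order gives 18.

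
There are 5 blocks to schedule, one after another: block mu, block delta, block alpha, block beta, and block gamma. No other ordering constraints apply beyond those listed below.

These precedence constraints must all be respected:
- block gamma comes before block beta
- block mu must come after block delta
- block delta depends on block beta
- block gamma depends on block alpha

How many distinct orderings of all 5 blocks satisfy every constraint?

1

Block alpha is the only block with nothing required before it, so every ordering starts there.
Continuing from there, at each step only one block has all its prerequisites placed, so the ordering is fully determined — there is exactly 1.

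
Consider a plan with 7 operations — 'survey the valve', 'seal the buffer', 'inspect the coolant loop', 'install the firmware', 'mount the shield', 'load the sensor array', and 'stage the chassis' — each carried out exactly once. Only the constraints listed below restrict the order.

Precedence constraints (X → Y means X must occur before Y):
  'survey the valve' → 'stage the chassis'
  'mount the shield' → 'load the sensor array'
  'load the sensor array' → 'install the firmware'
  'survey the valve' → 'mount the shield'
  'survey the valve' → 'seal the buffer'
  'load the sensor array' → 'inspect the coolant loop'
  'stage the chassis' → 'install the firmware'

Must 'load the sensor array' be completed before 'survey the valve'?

There is a chain 'survey the valve' → 'mount the shield' → 'load the sensor array', which puts 'survey the valve' before 'load the sensor array'.
So 'load the sensor array' does not have to come before 'survey the valve' — it cannot.

No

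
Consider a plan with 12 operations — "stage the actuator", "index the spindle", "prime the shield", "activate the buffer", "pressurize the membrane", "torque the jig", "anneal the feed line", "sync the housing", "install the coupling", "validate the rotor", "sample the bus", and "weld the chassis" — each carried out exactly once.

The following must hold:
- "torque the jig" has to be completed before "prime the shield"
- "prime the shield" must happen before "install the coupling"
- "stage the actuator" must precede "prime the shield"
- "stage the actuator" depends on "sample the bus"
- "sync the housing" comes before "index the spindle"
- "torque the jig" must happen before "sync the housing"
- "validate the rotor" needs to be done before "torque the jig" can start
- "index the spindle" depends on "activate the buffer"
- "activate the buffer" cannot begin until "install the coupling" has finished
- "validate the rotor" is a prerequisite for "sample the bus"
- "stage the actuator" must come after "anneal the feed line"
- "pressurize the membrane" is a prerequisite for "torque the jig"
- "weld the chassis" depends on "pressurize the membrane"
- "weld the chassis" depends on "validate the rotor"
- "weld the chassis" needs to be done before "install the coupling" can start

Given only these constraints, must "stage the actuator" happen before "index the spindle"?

Yes

Tracing the constraints gives a chain: "stage the actuator" → "prime the shield" → "install the coupling" → "activate the buffer" → "index the spindle".
So "stage the actuator" must precede "index the spindle" in any valid ordering.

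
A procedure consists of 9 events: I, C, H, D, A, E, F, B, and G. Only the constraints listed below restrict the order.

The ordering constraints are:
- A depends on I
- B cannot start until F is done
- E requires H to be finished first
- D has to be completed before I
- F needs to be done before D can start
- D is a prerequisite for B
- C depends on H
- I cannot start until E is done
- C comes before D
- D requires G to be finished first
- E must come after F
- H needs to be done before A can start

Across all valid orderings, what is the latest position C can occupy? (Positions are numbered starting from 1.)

The events that are forced after C, directly or by a chain of constraints, are I, D, A, B. That's 4 events.
So at least 4 events follow C, putting C no later than position 5. That position is achievable by scheduling everything else first.

5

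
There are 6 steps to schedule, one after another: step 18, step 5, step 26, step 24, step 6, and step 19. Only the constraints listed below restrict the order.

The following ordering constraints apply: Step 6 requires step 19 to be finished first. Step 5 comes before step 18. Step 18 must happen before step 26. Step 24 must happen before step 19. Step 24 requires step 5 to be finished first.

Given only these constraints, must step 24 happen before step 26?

No chain of constraints connects step 24 to step 26 in either direction.
A valid ordering placing step 26 before step 24 exists, so the answer is no.

No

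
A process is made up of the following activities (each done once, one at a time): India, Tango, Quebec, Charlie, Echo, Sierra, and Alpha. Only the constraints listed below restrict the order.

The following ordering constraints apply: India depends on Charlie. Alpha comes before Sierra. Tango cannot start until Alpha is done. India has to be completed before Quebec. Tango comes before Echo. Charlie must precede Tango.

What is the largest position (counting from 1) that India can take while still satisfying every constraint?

Following the constraints forward from India, its only required successor is Quebec.
With 1 mandatory successor out of 7 activities total, the latest slot for India is 7−1 = 6, and it's reachable by doing all non-successors before India.

6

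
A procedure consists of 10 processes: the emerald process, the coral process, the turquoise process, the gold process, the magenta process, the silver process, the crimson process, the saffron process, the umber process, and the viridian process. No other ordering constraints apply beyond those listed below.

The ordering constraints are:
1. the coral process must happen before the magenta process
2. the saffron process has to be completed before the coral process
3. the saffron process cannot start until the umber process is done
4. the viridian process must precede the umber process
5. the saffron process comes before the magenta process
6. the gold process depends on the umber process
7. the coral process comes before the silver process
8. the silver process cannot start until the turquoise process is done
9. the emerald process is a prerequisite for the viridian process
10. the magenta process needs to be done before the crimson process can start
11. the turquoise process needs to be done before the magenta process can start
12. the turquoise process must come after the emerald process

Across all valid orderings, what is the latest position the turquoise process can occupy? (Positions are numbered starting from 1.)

7

The processes that are forced after the turquoise process, directly or by a chain of constraints, are the magenta process, the silver process, the crimson process. That's 3 processes.
With 3 mandatory successors out of 10 processes total, the latest slot for the turquoise process is 10−3 = 7, and it's reachable by doing all non-successors before the turquoise process.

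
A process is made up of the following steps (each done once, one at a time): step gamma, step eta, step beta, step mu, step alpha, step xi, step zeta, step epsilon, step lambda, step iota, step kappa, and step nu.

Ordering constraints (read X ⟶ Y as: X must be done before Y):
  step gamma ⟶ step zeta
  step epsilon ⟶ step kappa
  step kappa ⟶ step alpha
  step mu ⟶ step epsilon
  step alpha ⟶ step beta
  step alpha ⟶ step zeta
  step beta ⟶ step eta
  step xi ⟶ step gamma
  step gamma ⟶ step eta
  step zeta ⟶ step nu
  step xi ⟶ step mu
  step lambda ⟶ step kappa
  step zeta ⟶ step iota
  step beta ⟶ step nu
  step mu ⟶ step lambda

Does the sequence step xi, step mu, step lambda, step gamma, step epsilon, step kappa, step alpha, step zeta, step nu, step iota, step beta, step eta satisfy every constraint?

No

In the proposed order, step nu appears before step beta.
Since step beta is required before step nu, the ordering is invalid.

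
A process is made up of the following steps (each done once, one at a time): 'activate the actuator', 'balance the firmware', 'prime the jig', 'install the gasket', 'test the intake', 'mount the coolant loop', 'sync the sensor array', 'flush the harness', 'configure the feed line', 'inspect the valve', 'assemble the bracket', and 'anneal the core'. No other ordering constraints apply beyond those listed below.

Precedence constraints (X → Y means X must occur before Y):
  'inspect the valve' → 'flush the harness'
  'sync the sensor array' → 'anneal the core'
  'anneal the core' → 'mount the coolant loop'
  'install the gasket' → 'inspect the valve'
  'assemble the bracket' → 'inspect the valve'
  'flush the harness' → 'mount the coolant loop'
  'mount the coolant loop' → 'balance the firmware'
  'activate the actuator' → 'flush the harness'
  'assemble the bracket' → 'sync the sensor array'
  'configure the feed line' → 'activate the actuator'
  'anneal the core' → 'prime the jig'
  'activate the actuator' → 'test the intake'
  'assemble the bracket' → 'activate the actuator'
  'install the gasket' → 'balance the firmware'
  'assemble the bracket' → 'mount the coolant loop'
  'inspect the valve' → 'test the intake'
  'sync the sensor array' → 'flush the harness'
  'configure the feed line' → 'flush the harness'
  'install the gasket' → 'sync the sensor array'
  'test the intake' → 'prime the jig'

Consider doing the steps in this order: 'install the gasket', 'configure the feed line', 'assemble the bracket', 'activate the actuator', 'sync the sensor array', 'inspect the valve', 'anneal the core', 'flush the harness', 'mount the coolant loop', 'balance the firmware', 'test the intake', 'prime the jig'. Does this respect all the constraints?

Checking each listed constraint against this order: for instance, 'install the gasket' is in position 1 and 'balance the firmware' in position 10, so that constraint holds — and the remaining constraints check out the same way.

Yes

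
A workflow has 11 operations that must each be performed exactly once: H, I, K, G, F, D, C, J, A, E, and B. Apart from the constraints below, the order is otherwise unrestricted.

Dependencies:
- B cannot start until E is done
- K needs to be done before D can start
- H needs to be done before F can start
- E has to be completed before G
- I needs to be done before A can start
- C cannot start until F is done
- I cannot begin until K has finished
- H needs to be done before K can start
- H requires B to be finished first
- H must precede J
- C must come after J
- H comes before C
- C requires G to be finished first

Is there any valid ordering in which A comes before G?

Yes

No chain of constraints runs from G to A, so G is not required to come first.
That means at least one valid schedule has A before G.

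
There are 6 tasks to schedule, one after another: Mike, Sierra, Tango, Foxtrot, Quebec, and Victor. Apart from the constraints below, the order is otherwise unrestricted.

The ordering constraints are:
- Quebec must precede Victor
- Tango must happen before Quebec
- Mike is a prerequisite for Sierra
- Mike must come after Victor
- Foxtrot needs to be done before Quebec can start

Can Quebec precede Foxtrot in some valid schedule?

No

The constraints give a chain Foxtrot → Quebec, which forces Foxtrot before Quebec.
So no valid ordering can have Quebec before Foxtrot.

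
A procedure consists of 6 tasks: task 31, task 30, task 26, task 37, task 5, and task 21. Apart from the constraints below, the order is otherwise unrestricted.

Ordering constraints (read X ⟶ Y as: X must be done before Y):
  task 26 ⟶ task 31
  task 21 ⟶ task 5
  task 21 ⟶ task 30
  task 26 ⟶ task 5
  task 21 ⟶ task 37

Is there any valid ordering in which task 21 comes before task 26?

Yes

Nothing in the constraints forces task 26 before task 21 — there is no chain from task 26 to task 21.
So a valid ordering placing task 21 earlier than task 26 exists.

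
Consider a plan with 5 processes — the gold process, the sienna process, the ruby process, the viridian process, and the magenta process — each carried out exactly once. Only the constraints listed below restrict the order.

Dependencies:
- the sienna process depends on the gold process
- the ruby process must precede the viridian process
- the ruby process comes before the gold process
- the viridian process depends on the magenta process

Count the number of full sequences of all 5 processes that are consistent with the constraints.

9

2 processes have no prerequisites (the ruby process, the magenta process), so any of them could come first.
Enumerating by repeatedly choosing an available process (one whose prerequisites are all placed) gives 9 distinct complete orderings.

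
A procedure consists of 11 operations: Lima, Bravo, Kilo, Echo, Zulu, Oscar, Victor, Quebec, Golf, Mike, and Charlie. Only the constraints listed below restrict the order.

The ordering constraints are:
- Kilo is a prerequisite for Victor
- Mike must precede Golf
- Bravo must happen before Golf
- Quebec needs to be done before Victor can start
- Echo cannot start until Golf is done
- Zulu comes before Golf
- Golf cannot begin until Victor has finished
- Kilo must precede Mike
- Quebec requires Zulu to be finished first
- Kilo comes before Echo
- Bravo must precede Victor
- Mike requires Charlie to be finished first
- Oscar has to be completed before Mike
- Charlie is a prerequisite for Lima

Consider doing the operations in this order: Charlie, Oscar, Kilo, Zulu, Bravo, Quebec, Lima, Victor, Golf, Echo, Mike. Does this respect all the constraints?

No

The sequence places Golf ahead of Mike.
That contradicts the constraint that Mike must precede Golf.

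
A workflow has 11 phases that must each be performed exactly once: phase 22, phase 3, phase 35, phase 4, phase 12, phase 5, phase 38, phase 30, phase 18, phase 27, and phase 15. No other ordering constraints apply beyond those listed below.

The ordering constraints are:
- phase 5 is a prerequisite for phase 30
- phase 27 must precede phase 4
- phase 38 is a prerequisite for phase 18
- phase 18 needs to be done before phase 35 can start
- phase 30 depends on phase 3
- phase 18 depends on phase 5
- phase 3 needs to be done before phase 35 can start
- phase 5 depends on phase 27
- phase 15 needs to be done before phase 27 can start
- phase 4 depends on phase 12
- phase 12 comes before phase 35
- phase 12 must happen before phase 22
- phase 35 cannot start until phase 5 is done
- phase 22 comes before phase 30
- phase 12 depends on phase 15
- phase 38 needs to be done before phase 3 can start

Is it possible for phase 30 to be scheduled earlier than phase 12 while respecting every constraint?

Following phase 12 → phase 22 → phase 30, phase 12 must precede phase 30 in every valid ordering.
So no valid ordering can have phase 30 before phase 12.

No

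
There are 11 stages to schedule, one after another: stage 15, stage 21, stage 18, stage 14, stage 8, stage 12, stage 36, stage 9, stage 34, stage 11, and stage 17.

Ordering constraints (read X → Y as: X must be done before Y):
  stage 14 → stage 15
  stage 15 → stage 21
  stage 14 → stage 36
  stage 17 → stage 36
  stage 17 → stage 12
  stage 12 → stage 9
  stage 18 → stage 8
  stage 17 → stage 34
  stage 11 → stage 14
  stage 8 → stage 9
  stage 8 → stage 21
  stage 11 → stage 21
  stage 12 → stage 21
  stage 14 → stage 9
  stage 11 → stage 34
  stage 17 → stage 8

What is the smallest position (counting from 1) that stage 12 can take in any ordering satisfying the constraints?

Working backwards through the constraints from stage 12, its only required predecessor is stage 17.
So at minimum 1 stage comes before stage 12, putting stage 12 no earlier than position 2. That position is achievable by scheduling exactly that predecessor first.

2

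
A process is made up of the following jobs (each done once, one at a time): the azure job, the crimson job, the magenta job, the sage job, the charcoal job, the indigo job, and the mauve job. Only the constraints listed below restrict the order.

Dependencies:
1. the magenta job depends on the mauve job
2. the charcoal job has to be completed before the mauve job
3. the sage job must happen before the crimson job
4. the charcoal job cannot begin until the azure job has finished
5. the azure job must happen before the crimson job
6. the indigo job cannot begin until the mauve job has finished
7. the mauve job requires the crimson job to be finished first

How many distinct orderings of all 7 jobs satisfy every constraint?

The jobs with no prerequisites are the azure job, the sage job; any of them can be placed first.
Enumerating by repeatedly choosing an available job (one whose prerequisites are all placed) gives 10 distinct complete orderings.

10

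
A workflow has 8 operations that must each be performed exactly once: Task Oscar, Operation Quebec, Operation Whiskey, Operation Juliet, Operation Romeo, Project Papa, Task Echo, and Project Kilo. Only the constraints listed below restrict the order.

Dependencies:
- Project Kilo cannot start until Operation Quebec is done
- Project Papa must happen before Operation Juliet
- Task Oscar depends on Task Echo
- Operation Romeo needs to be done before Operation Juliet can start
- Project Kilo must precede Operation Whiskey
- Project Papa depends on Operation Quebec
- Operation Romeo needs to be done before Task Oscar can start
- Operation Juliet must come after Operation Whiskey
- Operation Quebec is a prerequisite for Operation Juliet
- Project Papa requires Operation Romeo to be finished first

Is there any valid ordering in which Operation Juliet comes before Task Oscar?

Yes

No chain of constraints runs from Task Oscar to Operation Juliet, so Task Oscar is not required to come first.
That means at least one valid schedule has Operation Juliet before Task Oscar.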